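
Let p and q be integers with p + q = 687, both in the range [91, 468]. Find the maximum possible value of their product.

pq = p(687 − p) is maximized when p is as near 687/2 as the bounds allow.
Taking p = 343 and q = 344 (both in [91, 468]) gives pq = 117992.

117992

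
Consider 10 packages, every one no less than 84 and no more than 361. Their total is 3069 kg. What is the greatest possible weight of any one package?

361

To make one package as large as possible, make the other 9 as small as possible.
The other 9 contribute at least 9 × 84 = 756, leaving at most 3069 − 756 = 2313.
But each package is capped at 361, so the maximum is 361.
Achievable: one at 361 and the other 9 totalling 2708, which fits since 9 × 84 ≤ 2708 ≤ 9 × 361.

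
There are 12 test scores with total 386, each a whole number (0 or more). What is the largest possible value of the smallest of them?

The average is 386/12 < 33, so some value is ≤ 32.
Taking 10 copies of 32 and 2 copies of 33 gives exactly 386, so 32 is attained.

32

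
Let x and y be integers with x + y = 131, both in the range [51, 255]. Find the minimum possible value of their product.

4080

xy = x(131 − x) is concave in x, so over [51, 80] it is minimized at an endpoint.
The extreme feasible split is x = 51, y = 80, giving xy = 4080.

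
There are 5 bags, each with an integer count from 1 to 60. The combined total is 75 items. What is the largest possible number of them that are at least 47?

Suppose k of them are at least 47. Those contribute at least 47 each and the other 5 − k at least 1 each.
So the total is at least 47k + 1(5 − k) = 5 + 46k. This must be ≤ 75, giving k ≤ 1.
k = 1 is achieved by 1 value at 47 and 4 at 1, total 51; add 24 to one value (staying below 47) to reach 75.

1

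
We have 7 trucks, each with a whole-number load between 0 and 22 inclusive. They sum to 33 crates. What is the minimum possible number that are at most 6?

3

Each value above 6 is at least 7, contributing at least 7 − 0 = 7 above the floor 0.
The sum exceeds the floor total 0 by 33, so at most ⌊33/7⌋ = 4 exceed 6, and at least 3 are ≤ 6.
Exactly 3 works: 3 values at 0 and 4 at 7 total 28; raise one of the low values by 5 (still ≤ 6) to hit 33.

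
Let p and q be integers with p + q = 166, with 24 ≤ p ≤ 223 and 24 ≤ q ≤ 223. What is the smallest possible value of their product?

pq = p(166 − p) is concave in p, so over [24, 142] it is minimized at an endpoint.
At the endpoint p = 24, q = 166 − 24 = 142, so pq = 24 × 142 = 3408.

3408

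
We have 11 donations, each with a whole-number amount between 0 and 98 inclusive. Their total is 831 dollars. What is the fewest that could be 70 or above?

Each value short of 70 is at most 69, costing at least 98 − 69 = 29 against the maximum total of 1078.
We can afford to lose at most 1078 − 831 = 247, so at most ⌊247/29⌋ = 8 fall short, and at least 3 are ≥ 70.
Exactly 3 works: 3 values at 98 and 8 at 69 total 846; lower one of the high values by 15 (still ≥ 70) to hit 831.

3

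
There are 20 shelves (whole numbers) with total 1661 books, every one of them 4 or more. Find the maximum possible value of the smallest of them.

The 20 values sum to 1661, so their minimum is at most ⌊1661/20⌋ = 83.
Equality holds with 19 values of 83 and 1 value of 84.

83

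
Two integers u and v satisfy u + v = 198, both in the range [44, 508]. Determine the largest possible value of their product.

9801

For a fixed sum, the product uv is largest when u and v are as close as possible.
Taking u = 99 and v = 99 (both in [44, 508]) gives uv = 9801.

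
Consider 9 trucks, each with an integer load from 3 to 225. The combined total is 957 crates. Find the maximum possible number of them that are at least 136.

6

Suppose k of them are at least 136. Those contribute at least 136 each and the other 9 − k at least 3 each.
So the total is at least 136k + 3(9 − k) = 27 + 133k. This must be ≤ 957, giving k ≤ 6.
k = 6 is achieved by 6 values at 136 and 3 at 3, total 825; add 132 to one value (staying below 136) to reach 957.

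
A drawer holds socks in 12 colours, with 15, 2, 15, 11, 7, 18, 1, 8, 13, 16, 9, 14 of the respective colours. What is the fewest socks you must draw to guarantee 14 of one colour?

117

In the worst case you take as many as possible of each colour without reaching 14: 13 + 2 + 13 + 11 + 7 + 13 + 1 + 8 + 13 + 13 + 9 + 13 = 116.
The next one must give 14 of some colour, so 116 + 1 = 117.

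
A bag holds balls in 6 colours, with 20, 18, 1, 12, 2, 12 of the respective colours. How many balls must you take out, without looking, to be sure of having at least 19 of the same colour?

64

In the worst case you take as many as possible of each colour without reaching 19: 18 + 18 + 1 + 12 + 2 + 12 = 63.
The next one must give 19 of some colour, so 63 + 1 = 64.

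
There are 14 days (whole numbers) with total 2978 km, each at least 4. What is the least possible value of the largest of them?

The average is 2978/14 > 212, so not all 14 can be 212 or less; the largest is ≥ 213.
Equality holds with 10 values of 213 and 4 values of 212.

213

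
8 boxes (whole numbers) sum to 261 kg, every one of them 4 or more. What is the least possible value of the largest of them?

33

The 8 values sum to 261, so their maximum is at least ⌈261/8⌉ = 33.
Equality holds with 5 values of 33 and 3 values of 32.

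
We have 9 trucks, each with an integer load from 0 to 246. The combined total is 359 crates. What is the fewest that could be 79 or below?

If only k of them are at most 79, the other 9 − k are at least 80, so the total is at least (9 − k)·80 + k·0.
This is ≤ 359, so (9 − k)·80 + 0k ≤ 359, which gives k ≥ 5.
Exactly 5 works: 5 values at 0 and 4 at 80 total 320; raise one of the low values by 39 (still ≤ 79) to hit 359.

5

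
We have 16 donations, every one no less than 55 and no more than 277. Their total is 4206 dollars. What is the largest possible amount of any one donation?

277

Maximizing one value means minimizing the remaining 15.
The other 15 contribute at least 15 × 55 = 825, leaving at most 4206 − 825 = 3381.
But each donation is capped at 277, so the maximum is 277.
Achievable: one at 277 and the other 15 totalling 3929, which fits since 15 × 55 ≤ 3929 ≤ 15 × 277.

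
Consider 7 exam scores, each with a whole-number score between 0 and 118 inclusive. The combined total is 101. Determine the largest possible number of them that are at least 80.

1

Suppose k of them are at least 80. Those contribute at least 80 each and the other 7 − k at least 0 each.
So the total is at least 80k + 0(7 − k) = 0 + 80k. This must be ≤ 101, giving k ≤ 1.
k = 1 is achieved by 1 value at 80 and 6 at 0, total 80; add 21 to one value (staying below 80) to reach 101.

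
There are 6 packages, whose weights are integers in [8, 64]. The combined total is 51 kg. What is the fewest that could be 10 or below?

Each value above 10 is at least 11, contributing at least 11 − 8 = 3 above the floor 8.
The sum exceeds the floor total 48 by 3, so at most ⌊3/3⌋ = 1 exceed 10, and at least 5 are ≤ 10.
Exactly 5 works: 5 values at 8 and 1 at 11 total 51.

5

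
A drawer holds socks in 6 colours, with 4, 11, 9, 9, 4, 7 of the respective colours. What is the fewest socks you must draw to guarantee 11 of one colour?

44

In the worst case you take as many as possible of each colour without reaching 11: 4 + 10 + 9 + 9 + 4 + 7 = 43.
The next one must give 11 of some colour, so 43 + 1 = 44.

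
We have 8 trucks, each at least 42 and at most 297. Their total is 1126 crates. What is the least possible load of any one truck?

42

Minimizing one value means maximizing the remaining 7.
The other 7 can take up 7 × 297 = 2079 ≥ 1126 − 42, so one truck can sit at its floor of 42.
Achievable: one at 42 and the other 7 totalling 1084, which fits since 7 × 42 ≤ 1084 ≤ 7 × 297.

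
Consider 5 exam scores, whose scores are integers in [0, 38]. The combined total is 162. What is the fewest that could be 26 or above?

3

Suppose at most 5 − j of them reach 26; then j values are ≤ 25 and the rest ≤ 38.
The total is then ≤ 25·j + 38·(5 − j) = 190 − 13j. For this to be ≥ 162 we need j ≤ 2, so at least 5 − 2 = 3 must reach 26.
Exactly 3 works: 3 values at 38 and 2 at 25 total 164; lower one of the high values by 2 (still ≥ 26) to hit 162.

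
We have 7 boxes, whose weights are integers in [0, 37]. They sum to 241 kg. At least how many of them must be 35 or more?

1

Each value short of 35 is at most 34, costing at least 37 − 34 = 3 against the maximum total of 259.
We can afford to lose at most 259 − 241 = 18, so at most ⌊18/3⌋ = 6 fall short, and at least 1 are ≥ 35.
Exactly 1 works: 1 value at 37 and 6 at 34 total 241.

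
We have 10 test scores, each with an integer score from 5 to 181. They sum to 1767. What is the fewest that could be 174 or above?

Suppose at most 10 − j of them reach 174; then j values are ≤ 173 and the rest ≤ 181.
The total is then ≤ 173·j + 181·(10 − j) = 1810 − 8j. For this to be ≥ 1767 we need j ≤ 5, so at least 10 − 5 = 5 must reach 174.
Exactly 5 works: 5 values at 181 and 5 at 173 total 1770; lower one of the high values by 3 (still ≥ 174) to hit 1767.

5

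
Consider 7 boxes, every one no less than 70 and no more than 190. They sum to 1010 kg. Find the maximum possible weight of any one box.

190

Maximizing one value means minimizing the remaining 6.
The other 6 contribute at least 6 × 70 = 420, leaving at most 1010 − 420 = 590.
But each box is capped at 190, so the maximum is 190.
Achievable: one at 190 and the other 6 totalling 820, which fits since 6 × 70 ≤ 820 ≤ 6 × 190.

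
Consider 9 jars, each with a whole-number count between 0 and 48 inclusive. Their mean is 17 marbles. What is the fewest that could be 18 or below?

The total is 9 × 17 = 153.
Let j be the number exceeding 18. Then the total is ≥ 19·j + 0·(9 − j) = 0 + 19j.
So 19j ≤ 153 and j ≤ 8; hence at least 9 − 8 = 1 are ≤ 18.
Exactly 1 works: 1 value at 0 and 8 at 19 total 152; raise one of the low values by 1 (still ≤ 18) to hit 153.

1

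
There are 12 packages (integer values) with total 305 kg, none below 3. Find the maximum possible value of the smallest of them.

The average is 305/12 < 26, so some value is ≤ 25.
Equality holds with 7 values of 25 and 5 values of 26.

25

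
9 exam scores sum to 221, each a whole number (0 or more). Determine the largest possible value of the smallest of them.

24

If every one of the 9 were at least 25, the total would be at least 9 × 25 = 225 > 221.
Equality holds with 4 values of 24 and 5 values of 25.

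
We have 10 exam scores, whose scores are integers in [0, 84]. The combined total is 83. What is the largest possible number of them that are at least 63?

1

With k values at 63 or above and the rest at least 0, the sum is at least 0 + 63k.
Since the sum is 83, we need 63k ≤ 83, i.e. k ≤ 1.
k = 1 is achieved by 1 value at 63 and 9 at 0, total 63; add 20 to one value (staying below 63) to reach 83.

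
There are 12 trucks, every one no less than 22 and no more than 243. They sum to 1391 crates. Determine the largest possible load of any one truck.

243

Maximizing one value means minimizing the remaining 11.
The other 11 contribute at least 11 × 22 = 242, leaving at most 1391 − 242 = 1149.
But each truck is capped at 243, so the maximum is 243.
Achievable: one at 243 and the other 11 totalling 1148, which fits since 11 × 22 ≤ 1148 ≤ 11 × 243.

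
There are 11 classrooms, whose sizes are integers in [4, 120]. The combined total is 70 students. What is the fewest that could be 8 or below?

6

Each value above 8 is at least 9, contributing at least 9 − 4 = 5 above the floor 4.
The sum exceeds the floor total 44 by 26, so at most ⌊26/5⌋ = 5 exceed 8, and at least 6 are ≤ 8.
Exactly 6 works: 6 values at 4 and 5 at 9 total 69; raise one of the low values by 1 (still ≤ 8) to hit 70.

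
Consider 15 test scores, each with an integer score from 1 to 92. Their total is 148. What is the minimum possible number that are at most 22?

9

Each value above 22 is at least 23, contributing at least 23 − 1 = 22 above the floor 1.
The sum exceeds the floor total 15 by 133, so at most ⌊133/22⌋ = 6 exceed 22, and at least 9 are ≤ 22.
Exactly 9 works: 9 values at 1 and 6 at 23 total 147; raise one of the low values by 1 (still ≤ 22) to hit 148.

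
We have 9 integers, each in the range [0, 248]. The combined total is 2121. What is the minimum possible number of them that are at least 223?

Suppose at most 9 − j of them reach 223; then j values are ≤ 222 and the rest ≤ 248.
The total is then ≤ 222·j + 248·(9 − j) = 2232 − 26j. For this to be ≥ 2121 we need j ≤ 4, so at least 9 − 4 = 5 must reach 223.
Exactly 5 works: 5 values at 248 and 4 at 222 total 2128; lower one of the high values by 7 (still ≥ 223) to hit 2121.

5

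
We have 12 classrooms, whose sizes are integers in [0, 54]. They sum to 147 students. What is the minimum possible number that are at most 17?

4

Let j be the number exceeding 17. Then the total is ≥ 18·j + 0·(12 − j) = 0 + 18j.
So 18j ≤ 147 and j ≤ 8; hence at least 12 − 8 = 4 are ≤ 17.
Exactly 4 works: 4 values at 0 and 8 at 18 total 144; raise one of the low values by 3 (still ≤ 17) to hit 147.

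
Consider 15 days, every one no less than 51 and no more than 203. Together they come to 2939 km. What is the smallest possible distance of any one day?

97

To make one day as small as possible, make the other 14 as large as possible.
The other 14 contribute at most 14 × 203 = 2842, leaving at least 2939 − 2842 = 97.
Since 97 ≥ 51, this is achievable: one at 97 and 14 at 203.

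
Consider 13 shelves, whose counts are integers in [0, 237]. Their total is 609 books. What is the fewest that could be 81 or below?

6

Let j be the number exceeding 81. Then the total is ≥ 82·j + 0·(13 − j) = 0 + 82j.
So 82j ≤ 609 and j ≤ 7; hence at least 13 − 7 = 6 are ≤ 81.
Exactly 6 works: 6 values at 0 and 7 at 82 total 574; raise one of the low values by 35 (still ≤ 81) to hit 609.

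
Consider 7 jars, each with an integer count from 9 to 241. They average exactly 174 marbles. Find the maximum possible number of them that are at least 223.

5

The total is 7 × 174 = 1218.
With k values at 223 or above and the rest at least 9, the sum is at least 63 + 214k.
Since the sum is 1218, we need 214k ≤ 1155, i.e. k ≤ 5.
k = 5 is achieved by 5 values at 223 and 2 at 9, total 1133; add 85 to one value (staying below 223) to reach 1218.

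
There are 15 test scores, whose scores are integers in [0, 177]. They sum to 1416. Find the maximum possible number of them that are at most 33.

8

Suppose k of them are at most 33. Those contribute at most 33 each and the rest at most 177 each.
So the total is at most 33k + 177(15 − k) = 2655 − 144k. This must still be ≥ 1416, so k ≤ 8.
k = 8 is achieved by 8 values at 33 and 7 at 177, total 1503; lower one of the 177's by 87 (still > 33) to reach 1416.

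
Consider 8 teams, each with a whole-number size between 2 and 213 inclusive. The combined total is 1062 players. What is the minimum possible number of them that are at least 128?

1

If only k of them are at least 128, the other 8 − k are at most 127, so the total is at most k·213 + (8 − k)·127.
This must reach 1062, so k·213 + (8 − k)·127 ≥ 1062, giving k ≥ 1.
Exactly 1 works: 1 value at 213 and 7 at 127 total 1102; lower one of the high values by 40 (still ≥ 128) to hit 1062.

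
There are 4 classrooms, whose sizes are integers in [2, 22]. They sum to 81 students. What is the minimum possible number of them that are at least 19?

If only k of them are at least 19, the other 4 − k are at most 18, so the total is at most k·22 + (4 − k)·18.
This must reach 81, so k·22 + (4 − k)·18 ≥ 81, giving k ≥ 3.
Exactly 3 works: 3 values at 22 and 1 at 18 total 84; lower one of the high values by 3 (still ≥ 19) to hit 81.

3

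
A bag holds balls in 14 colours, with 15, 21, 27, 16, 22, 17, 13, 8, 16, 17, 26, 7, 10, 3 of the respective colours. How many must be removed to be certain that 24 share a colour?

In the worst case you take as many as possible of each colour without reaching 24: 15 + 21 + 23 + 16 + 22 + 17 + 13 + 8 + 16 + 17 + 23 + 7 + 10 + 3 = 211.
The next one must give 24 of some colour, so 211 + 1 = 212.

212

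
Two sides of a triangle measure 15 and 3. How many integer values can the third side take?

The triangle inequality gives |15 − 3| < c < 15 + 3, i.e. 12 < c < 18.
So c can be any integer from 13 to 17: 5 values.

5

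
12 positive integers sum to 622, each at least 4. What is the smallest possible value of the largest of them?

Some value must be at least ⌈622/12⌉ = 52, since 12 × 51 = 612 < 622.
Equality holds with 10 values of 52 and 2 values of 51.

52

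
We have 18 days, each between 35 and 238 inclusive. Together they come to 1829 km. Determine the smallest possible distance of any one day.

35

Minimizing one value means maximizing the remaining 17.
The other 17 can take up 17 × 238 = 4046 ≥ 1829 − 35, so one day can sit at its floor of 35.
Achievable: one at 35 and the other 17 totalling 1794, which fits since 17 × 35 ≤ 1794 ≤ 17 × 238.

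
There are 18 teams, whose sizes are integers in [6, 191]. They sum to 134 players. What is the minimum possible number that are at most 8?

If only k of them are at most 8, the other 18 − k are at least 9, so the total is at least (18 − k)·9 + k·6.
This is ≤ 134, so (18 − k)·9 + 6k ≤ 134, which gives k ≥ 10.
Exactly 10 works: 10 values at 6 and 8 at 9 total 132; raise one of the low values by 2 (still ≤ 8) to hit 134.

10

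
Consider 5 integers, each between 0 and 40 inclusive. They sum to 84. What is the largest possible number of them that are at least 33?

With k values at 33 or above and the rest at least 0, the sum is at least 0 + 33k.
Since the sum is 84, we need 33k ≤ 84, i.e. k ≤ 2.
k = 2 is achieved by 2 values at 33 and 3 at 0, total 66; add 18 to one value (staying below 33) to reach 84.

2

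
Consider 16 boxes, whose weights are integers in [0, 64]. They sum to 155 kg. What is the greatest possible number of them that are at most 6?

Suppose k of them are at most 6. Those contribute at most 6 each and the rest at most 64 each.
So the total is at most 6k + 64(16 − k) = 1024 − 58k. This must still be ≥ 155, so k ≤ 14.
k = 14 is achieved by 14 values at 6 and 2 at 64, total 212; lower one of the 64's by 57 (still > 6) to reach 155.

14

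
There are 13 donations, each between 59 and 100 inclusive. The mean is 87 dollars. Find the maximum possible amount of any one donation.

100

Maximizing one value means minimizing the remaining 12.
The total is 13 × 87 = 1131.
The other 12 contribute at least 12 × 59 = 708, leaving at most 1131 − 708 = 423.
But each donation is capped at 100, so the maximum is 100.
Achievable: one at 100 and the other 12 totalling 1031, which fits since 12 × 59 ≤ 1031 ≤ 12 × 100.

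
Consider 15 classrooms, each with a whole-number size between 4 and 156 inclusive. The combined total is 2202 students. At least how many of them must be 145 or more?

If only k of them are at least 145, the other 15 − k are at most 144, so the total is at most k·156 + (15 − k)·144.
This must reach 2202, so k·156 + (15 − k)·144 ≥ 2202, giving k ≥ 4.
Exactly 4 works: 4 values at 156 and 11 at 144 total 2208; lower one of the high values by 6 (still ≥ 145) to hit 2202.

4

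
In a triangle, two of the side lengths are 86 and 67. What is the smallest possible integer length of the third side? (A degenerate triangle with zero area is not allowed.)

20

The third side must exceed |86 − 67| = 19.
The smallest integer above 19 is 20.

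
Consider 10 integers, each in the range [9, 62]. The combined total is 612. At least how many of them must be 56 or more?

9

Suppose at most 10 − j of them reach 56; then j values are ≤ 55 and the rest ≤ 62.
The total is then ≤ 55·j + 62·(10 − j) = 620 − 7j. For this to be ≥ 612 we need j ≤ 1, so at least 10 − 1 = 9 must reach 56.
Exactly 9 works: 9 values at 62 and 1 at 55 total 613; lower one of the high values by 1 (still ≥ 56) to hit 612.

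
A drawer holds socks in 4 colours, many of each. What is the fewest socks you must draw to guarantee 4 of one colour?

13

In the worst case you draw 3 of each of the 4 colours: 4 × 3 = 12.
One more forces 4 of some colour, so 12 + 1 = 13.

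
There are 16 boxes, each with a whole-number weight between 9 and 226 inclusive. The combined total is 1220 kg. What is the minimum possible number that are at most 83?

2

If only k of them are at most 83, the other 16 − k are at least 84, so the total is at least (16 − k)·84 + k·9.
This is ≤ 1220, so (16 − k)·84 + 9k ≤ 1220, which gives k ≥ 2.
Exactly 2 works: 2 values at 9 and 14 at 84 total 1194; raise one of the low values by 26 (still ≤ 83) to hit 1220.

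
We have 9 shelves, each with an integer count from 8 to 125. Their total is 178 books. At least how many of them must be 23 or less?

3

If only k of them are at most 23, the other 9 − k are at least 24, so the total is at least (9 − k)·24 + k·8.
This is ≤ 178, so (9 − k)·24 + 8k ≤ 178, which gives k ≥ 3.
Exactly 3 works: 3 values at 8 and 6 at 24 total 168; raise one of the low values by 10 (still ≤ 23) to hit 178.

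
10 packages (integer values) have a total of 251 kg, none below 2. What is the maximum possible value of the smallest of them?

25

The 10 values sum to 251, so their minimum is at most ⌊251/10⌋ = 25.
Equality holds with 9 values of 25 and 1 value of 26.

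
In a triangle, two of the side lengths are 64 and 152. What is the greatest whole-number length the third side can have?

215

The third side must be less than 64 + 152 = 216.
The largest integer below 216 is 215.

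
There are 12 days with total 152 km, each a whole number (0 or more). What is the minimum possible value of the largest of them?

13

The average is 152/12 > 12, so not all 12 can be 12 or less; the largest is ≥ 13.
Achievable: 8 of them at 13 and 4 at 12 total 152.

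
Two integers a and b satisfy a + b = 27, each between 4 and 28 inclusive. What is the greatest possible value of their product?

182

For a fixed sum, the product ab is largest when a and b are as close as possible.
Taking a = 13 and b = 14 (both in [4, 28]) gives ab = 182.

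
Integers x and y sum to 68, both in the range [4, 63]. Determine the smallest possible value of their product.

For a fixed sum, xy is smallest when x and y are as far apart as possible.
At the endpoint x = 5, y = 68 − 5 = 63, so xy = 5 × 63 = 315.

315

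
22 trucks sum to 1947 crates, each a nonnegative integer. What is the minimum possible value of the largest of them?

89

Some value must be at least ⌈1947/22⌉ = 89, since 22 × 88 = 1936 < 1947.
Equality holds with 11 values of 89 and 11 values of 88.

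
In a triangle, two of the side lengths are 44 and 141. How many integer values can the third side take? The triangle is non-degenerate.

The triangle inequality gives |44 − 141| < c < 44 + 141, i.e. 97 < c < 185.
So c can be any integer from 98 to 184: 87 values.

87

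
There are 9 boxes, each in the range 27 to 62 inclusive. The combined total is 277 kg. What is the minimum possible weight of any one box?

27

Minimizing one value means maximizing the remaining 8.
The other 8 can take up 8 × 62 = 496 ≥ 277 − 27, so one box can sit at its floor of 27.
Achievable: one at 27 and the other 8 totalling 250, which fits since 8 × 27 ≤ 250 ≤ 8 × 62.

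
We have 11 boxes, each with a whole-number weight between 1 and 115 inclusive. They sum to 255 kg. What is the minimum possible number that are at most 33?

Let j be the number exceeding 33. Then the total is ≥ 34·j + 1·(11 − j) = 11 + 33j.
So 33j ≤ 244 and j ≤ 7; hence at least 11 − 7 = 4 are ≤ 33.
Exactly 4 works: 4 values at 1 and 7 at 34 total 242; raise one of the low values by 13 (still ≤ 33) to hit 255.

4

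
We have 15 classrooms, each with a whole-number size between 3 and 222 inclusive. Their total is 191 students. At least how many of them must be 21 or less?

If only k of them are at most 21, the other 15 − k are at least 22, so the total is at least (15 − k)·22 + k·3.
This is ≤ 191, so (15 − k)·22 + 3k ≤ 191, which gives k ≥ 8.
Exactly 8 works: 8 values at 3 and 7 at 22 total 178; raise one of the low values by 13 (still ≤ 21) to hit 191.

8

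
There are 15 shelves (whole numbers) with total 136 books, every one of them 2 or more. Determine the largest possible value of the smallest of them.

9

If every one of the 15 were at least 10, the total would be at least 15 × 10 = 150 > 136.
Equality holds with 14 values of 9 and 1 value of 10.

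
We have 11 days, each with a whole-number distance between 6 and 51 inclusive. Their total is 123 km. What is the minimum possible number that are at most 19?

7

If only k of them are at most 19, the other 11 − k are at least 20, so the total is at least (11 − k)·20 + k·6.
This is ≤ 123, so (11 − k)·20 + 6k ≤ 123, which gives k ≥ 7.
Exactly 7 works: 7 values at 6 and 4 at 20 total 122; raise one of the low values by 1 (still ≤ 19) to hit 123.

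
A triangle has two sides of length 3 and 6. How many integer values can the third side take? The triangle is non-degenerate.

The triangle inequality gives |3 − 6| < c < 3 + 6, i.e. 3 < c < 9.
So c can be any integer from 4 to 8: 5 values.

5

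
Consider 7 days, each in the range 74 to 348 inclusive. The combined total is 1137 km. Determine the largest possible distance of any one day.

To make one day as large as possible, make the other 6 as small as possible.
The other 6 contribute at least 6 × 74 = 444, leaving at most 1137 − 444 = 693.
But each day is capped at 348, so the maximum is 348.
Achievable: one at 348 and the other 6 totalling 789, which fits since 6 × 74 ≤ 789 ≤ 6 × 348.

348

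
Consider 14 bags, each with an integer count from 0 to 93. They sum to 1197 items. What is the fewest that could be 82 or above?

If only k of them are at least 82, the other 14 − k are at most 81, so the total is at most k·93 + (14 − k)·81.
This must reach 1197, so k·93 + (14 − k)·81 ≥ 1197, giving k ≥ 6.
Exactly 6 works: 6 values at 93 and 8 at 81 total 1206; lower one of the high values by 9 (still ≥ 82) to hit 1197.

6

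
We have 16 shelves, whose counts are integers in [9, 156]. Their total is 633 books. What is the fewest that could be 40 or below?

If only k of them are at most 40, the other 16 − k are at least 41, so the total is at least (16 − k)·41 + k·9.
This is ≤ 633, so (16 − k)·41 + 9k ≤ 633, which gives k ≥ 1.
Exactly 1 works: 1 value at 9 and 15 at 41 total 624; raise one of the low values by 9 (still ≤ 40) to hit 633.

1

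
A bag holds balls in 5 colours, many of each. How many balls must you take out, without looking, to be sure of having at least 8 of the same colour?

You could draw 7 of every colour without reaching 8 of any — 35 in all.
One more forces 8 of some colour, so 35 + 1 = 36.

36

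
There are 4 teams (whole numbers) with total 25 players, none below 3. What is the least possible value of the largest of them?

7

The average is 25/4 > 6, so not all 4 can be 6 or less; the largest is ≥ 7.
Achievable: 1 of them at 7 and 3 at 6 total 25.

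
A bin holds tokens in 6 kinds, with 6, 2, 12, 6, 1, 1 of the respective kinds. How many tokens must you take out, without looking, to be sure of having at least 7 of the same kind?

23

In the worst case you take as many as possible of each kind without reaching 7: 6 + 2 + 6 + 6 + 1 + 1 = 22.
The next one must give 7 of some kind, so 22 + 1 = 23.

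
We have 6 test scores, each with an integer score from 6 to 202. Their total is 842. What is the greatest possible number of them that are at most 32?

2

Suppose k of them are at most 32. Those contribute at most 32 each and the rest at most 202 each.
So the total is at most 32k + 202(6 − k) = 1212 − 170k. This must still be ≥ 842, so k ≤ 2.
k = 2 is achieved by 2 values at 32 and 4 at 202, total 872; lower one of the 202's by 30 (still > 32) to reach 842.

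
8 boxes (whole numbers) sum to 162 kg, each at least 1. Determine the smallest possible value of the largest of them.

The average is 162/8 > 20, so not all 8 can be 20 or less; the largest is ≥ 21.
Taking 6 copies of 20 and 2 copies of 21 gives exactly 162, so 21 is attained.

21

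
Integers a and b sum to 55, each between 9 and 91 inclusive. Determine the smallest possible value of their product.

ab = a(55 − a) is concave in a, so over [9, 46] it is minimized at an endpoint.
At the endpoint a = 9, b = 55 − 9 = 46, so ab = 9 × 46 = 414.

414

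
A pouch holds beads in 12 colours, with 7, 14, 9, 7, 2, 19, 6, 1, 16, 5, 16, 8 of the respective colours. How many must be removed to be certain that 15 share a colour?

In the worst case you take as many as possible of each colour without reaching 15: 7 + 14 + 9 + 7 + 2 + 14 + 6 + 1 + 14 + 5 + 14 + 8 = 101.
The next one must give 15 of some colour, so 101 + 1 = 102.

102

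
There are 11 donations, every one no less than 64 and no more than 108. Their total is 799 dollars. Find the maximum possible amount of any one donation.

108

To make one donation as large as possible, make the other 10 as small as possible.
The other 10 contribute at least 10 × 64 = 640, leaving at most 799 − 640 = 159.
But each donation is capped at 108, so the maximum is 108.
Achievable: one at 108 and the other 10 totalling 691, which fits since 10 × 64 ≤ 691 ≤ 10 × 108.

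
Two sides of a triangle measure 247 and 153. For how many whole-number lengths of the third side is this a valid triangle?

305

The triangle inequality gives |247 − 153| < c < 247 + 153, i.e. 94 < c < 400.
So c can be any integer from 95 to 399: 305 values.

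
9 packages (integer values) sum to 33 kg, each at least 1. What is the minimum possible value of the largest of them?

The 9 values sum to 33, so their maximum is at least ⌈33/9⌉ = 4.
Achievable: 6 of them at 4 and 3 at 3 total 33.

4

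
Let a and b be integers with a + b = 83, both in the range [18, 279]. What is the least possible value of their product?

ab = a(83 − a) is concave in a, so over [18, 65] it is minimized at an endpoint.
At the endpoint a = 18, b = 83 − 18 = 65, so ab = 18 × 65 = 1170.

1170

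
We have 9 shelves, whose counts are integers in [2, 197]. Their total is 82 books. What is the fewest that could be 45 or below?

Let j be the number exceeding 45. Then the total is ≥ 46·j + 2·(9 − j) = 18 + 44j.
So 44j ≤ 64 and j ≤ 1; hence at least 9 − 1 = 8 are ≤ 45.
Exactly 8 works: 8 values at 2 and 1 at 46 total 62; raise one of the low values by 20 (still ≤ 45) to hit 82.

8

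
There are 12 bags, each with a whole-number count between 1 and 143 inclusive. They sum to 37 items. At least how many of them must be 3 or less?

4

Each value above 3 is at least 4, contributing at least 4 − 1 = 3 above the floor 1.
The sum exceeds the floor total 12 by 25, so at most ⌊25/3⌋ = 8 exceed 3, and at least 4 are ≤ 3.
Exactly 4 works: 4 values at 1 and 8 at 4 total 36; raise one of the low values by 1 (still ≤ 3) to hit 37.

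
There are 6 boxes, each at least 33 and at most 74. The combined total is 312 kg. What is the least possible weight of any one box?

Minimizing one value means maximizing the remaining 5.
The other 5 can take up 5 × 74 = 370 ≥ 312 − 33, so one box can sit at its floor of 33.
Achievable: one at 33 and the other 5 totalling 279, which fits since 5 × 33 ≤ 279 ≤ 5 × 74.

33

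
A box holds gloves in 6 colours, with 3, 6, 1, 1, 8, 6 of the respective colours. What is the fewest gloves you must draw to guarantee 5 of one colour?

In the worst case you take as many as possible of each colour without reaching 5: 3 + 4 + 1 + 1 + 4 + 4 = 17.
The next one must give 5 of some colour, so 17 + 1 = 18.

18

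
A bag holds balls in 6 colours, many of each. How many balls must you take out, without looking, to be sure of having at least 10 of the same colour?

55

You could draw 9 of every colour without reaching 10 of any — 54 in all.
One more forces 10 of some colour, so 54 + 1 = 55.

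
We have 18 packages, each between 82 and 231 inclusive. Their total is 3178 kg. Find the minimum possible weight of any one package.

Minimizing one value means maximizing the remaining 17.
The other 17 can take up 17 × 231 = 3927 ≥ 3178 − 82, so one package can sit at its floor of 82.
Achievable: one at 82 and the other 17 totalling 3096, which fits since 17 × 82 ≤ 3096 ≤ 17 × 231.

82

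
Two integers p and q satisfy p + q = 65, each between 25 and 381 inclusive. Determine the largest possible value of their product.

For a fixed sum, the product pq is largest when p and q are as close as possible.
Taking p = 32 and q = 33 (both in [25, 381]) gives pq = 1056.

1056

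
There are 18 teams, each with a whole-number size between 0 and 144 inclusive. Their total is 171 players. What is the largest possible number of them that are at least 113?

With k values at 113 or above and the rest at least 0, the sum is at least 0 + 113k.
Since the sum is 171, we need 113k ≤ 171, i.e. k ≤ 1.
k = 1 is achieved by 1 value at 113 and 17 at 0, total 113; add 58 to one value (staying below 113) to reach 171.

1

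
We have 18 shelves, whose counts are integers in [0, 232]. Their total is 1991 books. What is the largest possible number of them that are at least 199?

Suppose k of them are at least 199. Those contribute at least 199 each and the other 18 − k at least 0 each.
So the total is at least 199k + 0(18 − k) = 0 + 199k. This must be ≤ 1991, giving k ≤ 10.
k = 10 is achieved by 10 values at 199 and 8 at 0, total 1990; add 1 to one value (staying below 199) to reach 1991.

10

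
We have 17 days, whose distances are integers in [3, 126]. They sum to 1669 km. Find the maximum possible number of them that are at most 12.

Each value at 12 or below falls at least 126 − 12 = 114 short of the ceiling 126.
The ceiling total is 17 × 126 = 2142, and we need 1669, so at most ⌊(2142 − 1669)/114⌋ = 4 can be that low.
k = 4 is achieved by 4 values at 12 and 13 at 126, total 1686; lower one of the 126's by 17 (still > 12) to reach 1669.

4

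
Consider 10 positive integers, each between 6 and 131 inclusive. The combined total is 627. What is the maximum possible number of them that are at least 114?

5

Suppose k of them are at least 114. Those contribute at least 114 each and the other 10 − k at least 6 each.
So the total is at least 114k + 6(10 − k) = 60 + 108k. This must be ≤ 627, giving k ≤ 5.
k = 5 is achieved by 5 values at 114 and 5 at 6, total 600; add 27 to one value (staying below 114) to reach 627.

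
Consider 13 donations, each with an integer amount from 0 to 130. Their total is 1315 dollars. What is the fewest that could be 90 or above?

If only k of them are at least 90, the other 13 − k are at most 89, so the total is at most k·130 + (13 − k)·89.
This must reach 1315, so k·130 + (13 − k)·89 ≥ 1315, giving k ≥ 4.
Exactly 4 works: 4 values at 130 and 9 at 89 total 1321; lower one of the high values by 6 (still ≥ 90) to hit 1315.

4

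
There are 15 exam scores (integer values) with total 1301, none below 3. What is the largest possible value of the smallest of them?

The average is 1301/15 < 87, so some value is ≤ 86.
Equality holds with 4 values of 86 and 11 values of 87.

86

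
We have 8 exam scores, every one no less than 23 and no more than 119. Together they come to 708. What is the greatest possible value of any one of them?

To make one score as large as possible, make the other 7 as small as possible.
The other 7 contribute at least 7 × 23 = 161, leaving at most 708 − 161 = 547.
But each score is capped at 119, so the maximum is 119.
Achievable: one at 119 and the other 7 totalling 589, which fits since 7 × 23 ≤ 589 ≤ 7 × 119.

119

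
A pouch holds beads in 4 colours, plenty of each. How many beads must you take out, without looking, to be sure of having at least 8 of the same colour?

You could draw 7 of every colour without reaching 8 of any — 28 in all.
One more forces 8 of some colour, so 28 + 1 = 29.

29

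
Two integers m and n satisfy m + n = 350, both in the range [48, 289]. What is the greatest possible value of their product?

mn = m(350 − m) is maximized when m is as near 350/2 as the bounds allow.
Taking m = 175 and n = 175 (both in [48, 289]) gives mn = 30625.

30625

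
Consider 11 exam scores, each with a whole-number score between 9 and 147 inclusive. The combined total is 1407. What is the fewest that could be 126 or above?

If only k of them are at least 126, the other 11 − k are at most 125, so the total is at most k·147 + (11 − k)·125.
This must reach 1407, so k·147 + (11 − k)·125 ≥ 1407, giving k ≥ 2.
Exactly 2 works: 2 values at 147 and 9 at 125 total 1419; lower one of the high values by 12 (still ≥ 126) to hit 1407.

2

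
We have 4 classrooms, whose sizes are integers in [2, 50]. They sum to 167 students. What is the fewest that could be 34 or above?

3

Suppose at most 4 − j of them reach 34; then j values are ≤ 33 and the rest ≤ 50.
The total is then ≤ 33·j + 50·(4 − j) = 200 − 17j. For this to be ≥ 167 we need j ≤ 1, so at least 4 − 1 = 3 must reach 34.
Exactly 3 works: 3 values at 50 and 1 at 33 total 183; lower one of the high values by 16 (still ≥ 34) to hit 167.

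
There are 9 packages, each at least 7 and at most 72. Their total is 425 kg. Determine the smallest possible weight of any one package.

To make one package as small as possible, make the other 8 as large as possible.
The other 8 can take up 8 × 72 = 576 ≥ 425 − 7, so one package can sit at its floor of 7.
Achievable: one at 7 and the other 8 totalling 418, which fits since 8 × 7 ≤ 418 ≤ 8 × 72.

7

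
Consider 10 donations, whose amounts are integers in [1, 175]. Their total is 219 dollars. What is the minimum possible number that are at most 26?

Let j be the number exceeding 26. Then the total is ≥ 27·j + 1·(10 − j) = 10 + 26j.
So 26j ≤ 209 and j ≤ 8; hence at least 10 − 8 = 2 are ≤ 26.
Exactly 2 works: 2 values at 1 and 8 at 27 total 218; raise one of the low values by 1 (still ≤ 26) to hit 219.

2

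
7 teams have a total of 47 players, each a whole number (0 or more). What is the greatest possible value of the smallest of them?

6

The average is 47/7 < 7, so some value is ≤ 6.
Equality holds with 2 values of 6 and 5 values of 7.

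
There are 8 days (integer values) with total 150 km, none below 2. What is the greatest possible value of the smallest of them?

18

If every one of the 8 were at least 19, the total would be at least 8 × 19 = 152 > 150.
Achievable: 2 of them at 18 and 6 at 19 total 150.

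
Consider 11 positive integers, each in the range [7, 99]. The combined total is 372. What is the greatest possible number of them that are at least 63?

If k of the values are ≥ 63, the total is ≥ 63k + 7(11 − k).
Setting 63k + 7(11 − k) ≤ 372 gives 56k ≤ 295, so k ≤ 5.
k = 5 is achieved by 5 values at 63 and 6 at 7, total 357; add 15 to one value (staying below 63) to reach 372.

5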